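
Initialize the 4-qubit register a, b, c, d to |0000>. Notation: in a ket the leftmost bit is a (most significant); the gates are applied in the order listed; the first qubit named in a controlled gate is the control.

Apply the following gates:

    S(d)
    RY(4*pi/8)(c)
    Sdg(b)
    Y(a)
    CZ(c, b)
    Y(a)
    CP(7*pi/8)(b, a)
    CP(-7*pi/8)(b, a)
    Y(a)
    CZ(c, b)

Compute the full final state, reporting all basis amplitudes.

The final amplitudes are sqrt(2)*I/2 on |1000>, sqrt(2)*I/2 on |1010>, and 0 on every other basis state. Key observation: the block from step 5 through step 10 cancels to the identity and can be dropped.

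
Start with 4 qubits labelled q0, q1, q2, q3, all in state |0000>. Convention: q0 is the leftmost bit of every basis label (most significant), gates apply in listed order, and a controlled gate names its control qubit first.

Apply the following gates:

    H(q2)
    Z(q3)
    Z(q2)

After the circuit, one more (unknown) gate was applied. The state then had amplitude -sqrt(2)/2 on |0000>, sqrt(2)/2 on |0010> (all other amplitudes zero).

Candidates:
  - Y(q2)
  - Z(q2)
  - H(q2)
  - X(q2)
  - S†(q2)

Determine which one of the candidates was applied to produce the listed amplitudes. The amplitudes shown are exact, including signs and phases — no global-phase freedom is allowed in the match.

It was X(q2) that produced the state shown.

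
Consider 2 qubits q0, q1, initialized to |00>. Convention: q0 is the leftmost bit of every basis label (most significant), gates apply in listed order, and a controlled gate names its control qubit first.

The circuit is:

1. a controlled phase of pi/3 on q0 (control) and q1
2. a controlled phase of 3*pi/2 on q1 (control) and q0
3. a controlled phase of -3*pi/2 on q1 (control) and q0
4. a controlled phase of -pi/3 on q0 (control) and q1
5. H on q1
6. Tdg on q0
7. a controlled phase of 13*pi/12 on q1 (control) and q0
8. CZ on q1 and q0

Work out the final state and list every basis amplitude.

The final amplitudes are sqrt(2)/2 on |00>, sqrt(2)/2 on |01>, 0 on |10>, 0 on |11>. Key observation: the block from step 1 through step 4 cancels to the identity and can be dropped.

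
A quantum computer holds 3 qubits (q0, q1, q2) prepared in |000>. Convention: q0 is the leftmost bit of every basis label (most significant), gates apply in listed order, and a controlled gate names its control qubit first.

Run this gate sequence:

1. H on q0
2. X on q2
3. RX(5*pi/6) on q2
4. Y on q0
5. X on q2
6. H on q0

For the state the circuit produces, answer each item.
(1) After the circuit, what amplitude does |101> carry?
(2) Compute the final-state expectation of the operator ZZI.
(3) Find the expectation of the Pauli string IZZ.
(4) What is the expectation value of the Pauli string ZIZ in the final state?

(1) |101> carries amplitude -sqrt(6)/4 - sqrt(2)/4 in the final state.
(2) The expectation value of ZZI is -1.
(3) The observable IZZ averages to -sqrt(3)/2.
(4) The observable ZIZ averages to sqrt(3)/2.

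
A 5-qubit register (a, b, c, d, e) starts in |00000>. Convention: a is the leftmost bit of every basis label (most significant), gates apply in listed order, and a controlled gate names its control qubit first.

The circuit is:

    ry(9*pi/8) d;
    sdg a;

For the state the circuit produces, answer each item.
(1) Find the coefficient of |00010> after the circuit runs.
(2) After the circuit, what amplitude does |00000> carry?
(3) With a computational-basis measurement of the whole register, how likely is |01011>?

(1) The amplitude on |00010> is sin(7*pi/16).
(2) |00000> carries amplitude -sin(pi/16) in the final state.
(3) A full measurement returns |01011> with probability 0.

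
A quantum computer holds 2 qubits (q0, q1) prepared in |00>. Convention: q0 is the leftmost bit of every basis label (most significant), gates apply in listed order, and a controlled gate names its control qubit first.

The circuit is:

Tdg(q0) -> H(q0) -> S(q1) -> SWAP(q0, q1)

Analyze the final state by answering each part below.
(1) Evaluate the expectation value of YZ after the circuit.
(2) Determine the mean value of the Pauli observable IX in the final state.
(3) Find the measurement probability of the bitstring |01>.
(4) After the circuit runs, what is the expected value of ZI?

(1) The observable YZ averages to 0.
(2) The expectation value of IX is 1.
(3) Outcome |01> occurs with probability 1/2.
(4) In the final state, ZI has expectation 1.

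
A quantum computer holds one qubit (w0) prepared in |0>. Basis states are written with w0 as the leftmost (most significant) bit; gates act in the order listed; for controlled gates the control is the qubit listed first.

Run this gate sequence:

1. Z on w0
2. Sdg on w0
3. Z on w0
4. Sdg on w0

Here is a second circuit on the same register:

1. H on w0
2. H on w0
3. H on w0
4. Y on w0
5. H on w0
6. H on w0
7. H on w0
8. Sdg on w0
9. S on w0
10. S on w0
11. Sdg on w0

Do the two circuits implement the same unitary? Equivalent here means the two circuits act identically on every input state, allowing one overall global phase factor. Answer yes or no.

No: there is an input state on which the two circuits produce genuinely different outputs (not merely differing by a phase).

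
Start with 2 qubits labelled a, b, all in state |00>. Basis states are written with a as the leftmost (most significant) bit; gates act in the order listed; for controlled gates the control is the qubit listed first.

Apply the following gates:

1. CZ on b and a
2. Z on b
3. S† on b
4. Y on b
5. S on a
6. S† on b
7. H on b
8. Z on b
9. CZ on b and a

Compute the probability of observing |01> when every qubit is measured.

A full measurement returns |01> with probability 1/2.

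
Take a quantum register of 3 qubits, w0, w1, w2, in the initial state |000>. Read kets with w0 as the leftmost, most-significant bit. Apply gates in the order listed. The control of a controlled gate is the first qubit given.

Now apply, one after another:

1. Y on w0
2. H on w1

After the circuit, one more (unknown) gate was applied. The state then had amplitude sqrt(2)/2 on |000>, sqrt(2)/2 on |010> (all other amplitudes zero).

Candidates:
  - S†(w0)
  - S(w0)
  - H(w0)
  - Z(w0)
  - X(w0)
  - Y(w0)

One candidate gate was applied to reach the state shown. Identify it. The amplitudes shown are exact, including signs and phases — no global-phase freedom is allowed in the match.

The applied gate was Y(w0).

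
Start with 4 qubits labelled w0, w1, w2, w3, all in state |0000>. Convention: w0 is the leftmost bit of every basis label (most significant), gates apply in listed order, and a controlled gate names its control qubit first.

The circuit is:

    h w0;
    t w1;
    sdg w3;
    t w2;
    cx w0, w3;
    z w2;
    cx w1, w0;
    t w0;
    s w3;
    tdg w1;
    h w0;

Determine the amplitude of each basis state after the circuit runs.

The final amplitudes are 1/2 on |0000>, exp(3*I*pi/4)/2 on |0001>, 1/2 on |1000>, -exp(3*I*pi/4)/2 on |1001>, and 0 on every other basis state.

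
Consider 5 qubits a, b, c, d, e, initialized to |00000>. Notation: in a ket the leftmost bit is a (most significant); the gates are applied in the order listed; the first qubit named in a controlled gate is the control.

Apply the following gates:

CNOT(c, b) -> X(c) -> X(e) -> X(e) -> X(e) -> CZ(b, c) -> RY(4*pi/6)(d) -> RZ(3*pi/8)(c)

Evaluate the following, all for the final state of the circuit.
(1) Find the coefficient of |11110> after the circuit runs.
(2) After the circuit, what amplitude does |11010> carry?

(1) |11110> carries amplitude 0 in the final state.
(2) The amplitude on |11010> is 0.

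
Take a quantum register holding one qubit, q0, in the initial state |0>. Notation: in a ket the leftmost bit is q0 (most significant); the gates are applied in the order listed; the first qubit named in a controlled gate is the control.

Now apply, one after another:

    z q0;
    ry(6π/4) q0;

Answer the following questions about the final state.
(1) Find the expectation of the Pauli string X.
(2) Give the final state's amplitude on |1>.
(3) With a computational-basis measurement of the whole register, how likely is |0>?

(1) The observable X averages to -1.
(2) The amplitude on |1> is sqrt(2)/2.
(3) The probability of measuring |0> is 1/2.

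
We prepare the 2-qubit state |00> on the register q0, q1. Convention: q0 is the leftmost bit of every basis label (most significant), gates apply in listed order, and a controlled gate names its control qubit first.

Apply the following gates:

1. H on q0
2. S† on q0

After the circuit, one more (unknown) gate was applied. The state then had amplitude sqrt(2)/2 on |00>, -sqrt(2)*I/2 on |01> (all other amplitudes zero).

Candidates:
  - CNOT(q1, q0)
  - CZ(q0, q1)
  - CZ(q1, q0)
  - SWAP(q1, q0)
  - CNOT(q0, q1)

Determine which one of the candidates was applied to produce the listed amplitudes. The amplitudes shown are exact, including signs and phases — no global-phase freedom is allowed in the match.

The unique candidate consistent with the amplitudes is SWAP(q1, q0).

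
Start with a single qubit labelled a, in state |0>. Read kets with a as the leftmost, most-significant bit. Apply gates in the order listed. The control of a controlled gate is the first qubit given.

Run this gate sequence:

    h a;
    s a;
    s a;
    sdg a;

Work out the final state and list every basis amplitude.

The resulting statevector has amplitude sqrt(2)/2 on |0>, sqrt(2)*I/2 on |1>.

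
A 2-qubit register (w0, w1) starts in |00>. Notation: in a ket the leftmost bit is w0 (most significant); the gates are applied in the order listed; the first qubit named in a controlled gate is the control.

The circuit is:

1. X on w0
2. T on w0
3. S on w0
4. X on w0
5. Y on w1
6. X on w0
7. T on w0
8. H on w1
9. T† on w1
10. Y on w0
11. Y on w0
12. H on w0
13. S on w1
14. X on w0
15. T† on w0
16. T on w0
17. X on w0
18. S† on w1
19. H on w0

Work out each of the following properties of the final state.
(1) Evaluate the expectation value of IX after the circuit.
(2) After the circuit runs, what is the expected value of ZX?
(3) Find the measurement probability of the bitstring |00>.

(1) In the final state, IX has expectation -sqrt(2)/2. Key observation: the block from step 12 through step 19 cancels to the identity and can be dropped.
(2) The expectation value of ZX is sqrt(2)/2.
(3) Outcome |00> occurs with probability 0.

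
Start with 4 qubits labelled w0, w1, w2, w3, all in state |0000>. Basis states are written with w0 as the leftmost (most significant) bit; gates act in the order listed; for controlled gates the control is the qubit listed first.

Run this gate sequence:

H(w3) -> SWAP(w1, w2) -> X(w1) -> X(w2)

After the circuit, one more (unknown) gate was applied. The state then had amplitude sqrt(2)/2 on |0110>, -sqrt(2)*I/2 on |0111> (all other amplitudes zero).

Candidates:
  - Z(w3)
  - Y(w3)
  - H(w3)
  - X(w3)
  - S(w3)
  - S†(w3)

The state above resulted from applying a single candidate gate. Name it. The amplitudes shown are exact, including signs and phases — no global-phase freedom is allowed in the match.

The unique candidate consistent with the amplitudes is S†(w3).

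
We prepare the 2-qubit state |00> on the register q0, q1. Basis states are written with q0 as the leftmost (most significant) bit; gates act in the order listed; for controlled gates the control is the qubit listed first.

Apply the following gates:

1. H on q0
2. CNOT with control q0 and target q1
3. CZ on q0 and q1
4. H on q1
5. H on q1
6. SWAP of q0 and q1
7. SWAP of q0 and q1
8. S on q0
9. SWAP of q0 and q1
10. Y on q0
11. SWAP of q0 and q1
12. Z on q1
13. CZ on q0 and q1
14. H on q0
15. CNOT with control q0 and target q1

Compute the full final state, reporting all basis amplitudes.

After the circuit, the state carries amplitude -1/2 on |00>, -I/2 on |01>, -I/2 on |10>, 1/2 on |11>.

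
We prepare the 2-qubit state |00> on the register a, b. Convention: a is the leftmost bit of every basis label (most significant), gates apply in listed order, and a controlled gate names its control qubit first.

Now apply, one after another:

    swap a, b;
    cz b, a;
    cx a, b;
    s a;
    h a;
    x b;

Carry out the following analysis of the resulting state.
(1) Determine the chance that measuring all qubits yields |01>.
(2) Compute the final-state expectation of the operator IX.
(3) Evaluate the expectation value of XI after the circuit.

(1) The probability of measuring |01> is 1/2.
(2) The observable IX averages to 0.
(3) In the final state, XI has expectation 1.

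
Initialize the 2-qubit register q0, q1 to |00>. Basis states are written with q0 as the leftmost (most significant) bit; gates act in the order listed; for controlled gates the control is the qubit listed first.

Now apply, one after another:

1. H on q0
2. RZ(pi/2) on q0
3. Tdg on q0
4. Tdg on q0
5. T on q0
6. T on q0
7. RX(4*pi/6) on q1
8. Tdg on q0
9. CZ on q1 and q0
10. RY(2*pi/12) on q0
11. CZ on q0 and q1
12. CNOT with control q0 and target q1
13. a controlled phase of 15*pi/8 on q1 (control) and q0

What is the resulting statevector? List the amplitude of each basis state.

After the circuit, the state carries amplitude -sqrt(3)/8 + 1/8 - sqrt(3)*exp(3*I*pi/4)/8 - exp(3*I*pi/4)/8 on |00>, ((3 - sqrt(3))*exp(3*I*pi/4) + sqrt(3)*I + 3*I)*exp(3*I*pi/4)/8 on |01>, -3*I/8 - sqrt(3)*I/8 - sqrt(3)*exp(I*pi/4)/8 + 3*exp(I*pi/4)/8 on |10>, (-sqrt(3) + 1 - (1 + sqrt(3))*exp(I*pi/4))*exp(5*I*pi/8)/8 on |11>. Key observation: the block from step 3 through step 6 cancels to the identity and can be dropped.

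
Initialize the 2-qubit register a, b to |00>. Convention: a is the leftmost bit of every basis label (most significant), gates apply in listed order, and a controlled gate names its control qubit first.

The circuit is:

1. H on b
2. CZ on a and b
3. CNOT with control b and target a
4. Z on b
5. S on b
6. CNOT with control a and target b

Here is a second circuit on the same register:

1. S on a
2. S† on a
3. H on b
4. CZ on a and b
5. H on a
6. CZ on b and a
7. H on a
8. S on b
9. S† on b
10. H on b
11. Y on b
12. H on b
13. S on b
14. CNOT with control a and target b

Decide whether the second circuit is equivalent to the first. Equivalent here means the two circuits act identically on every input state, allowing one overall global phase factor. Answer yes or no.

No, they are not equivalent — no single phase factor reconciles the two unitaries.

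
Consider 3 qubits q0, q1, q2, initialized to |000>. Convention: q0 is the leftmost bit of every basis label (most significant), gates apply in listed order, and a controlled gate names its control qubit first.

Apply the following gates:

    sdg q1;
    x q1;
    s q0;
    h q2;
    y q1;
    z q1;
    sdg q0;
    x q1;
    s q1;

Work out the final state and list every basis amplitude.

The resulting statevector has amplitude sqrt(2)/2 on |010>, sqrt(2)/2 on |011>, and 0 on every other basis state.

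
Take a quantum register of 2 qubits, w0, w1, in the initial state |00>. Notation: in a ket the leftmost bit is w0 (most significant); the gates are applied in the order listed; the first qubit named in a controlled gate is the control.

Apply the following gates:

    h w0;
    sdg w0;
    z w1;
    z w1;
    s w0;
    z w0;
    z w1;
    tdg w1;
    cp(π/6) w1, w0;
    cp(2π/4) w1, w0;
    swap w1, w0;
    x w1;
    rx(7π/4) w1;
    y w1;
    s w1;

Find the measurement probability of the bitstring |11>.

A full measurement returns |11> with probability 0. Key observation: the block from step 2 through step 5 cancels to the identity and can be dropped.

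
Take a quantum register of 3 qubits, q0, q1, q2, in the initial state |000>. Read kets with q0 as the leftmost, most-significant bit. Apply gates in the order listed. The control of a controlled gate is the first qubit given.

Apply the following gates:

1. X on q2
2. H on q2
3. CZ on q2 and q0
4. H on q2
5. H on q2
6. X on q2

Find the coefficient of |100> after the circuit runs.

The final state's coefficient on |100> equals 0.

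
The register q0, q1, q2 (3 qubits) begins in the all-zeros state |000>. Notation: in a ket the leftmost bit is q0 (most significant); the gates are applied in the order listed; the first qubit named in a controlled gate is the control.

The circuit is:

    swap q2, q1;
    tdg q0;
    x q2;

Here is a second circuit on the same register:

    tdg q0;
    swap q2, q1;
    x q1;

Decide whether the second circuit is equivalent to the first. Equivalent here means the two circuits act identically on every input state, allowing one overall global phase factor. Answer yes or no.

No — the two circuits implement different unitaries, even allowing a global phase.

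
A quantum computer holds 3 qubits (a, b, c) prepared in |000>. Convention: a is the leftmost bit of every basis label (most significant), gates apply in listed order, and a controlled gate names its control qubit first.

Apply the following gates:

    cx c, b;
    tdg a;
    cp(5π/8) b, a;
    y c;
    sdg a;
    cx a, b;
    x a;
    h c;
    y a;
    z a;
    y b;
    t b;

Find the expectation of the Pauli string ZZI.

The observable ZZI averages to -1.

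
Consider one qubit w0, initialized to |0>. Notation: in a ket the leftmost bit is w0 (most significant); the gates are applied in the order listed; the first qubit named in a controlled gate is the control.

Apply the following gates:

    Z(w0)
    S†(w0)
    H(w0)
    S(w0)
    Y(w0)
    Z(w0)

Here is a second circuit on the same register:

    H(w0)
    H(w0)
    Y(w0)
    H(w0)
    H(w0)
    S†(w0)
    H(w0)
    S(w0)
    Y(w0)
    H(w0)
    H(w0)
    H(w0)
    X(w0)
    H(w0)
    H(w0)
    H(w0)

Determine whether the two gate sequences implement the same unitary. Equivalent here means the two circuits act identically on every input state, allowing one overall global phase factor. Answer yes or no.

No — the two circuits implement different unitaries, even allowing a global phase.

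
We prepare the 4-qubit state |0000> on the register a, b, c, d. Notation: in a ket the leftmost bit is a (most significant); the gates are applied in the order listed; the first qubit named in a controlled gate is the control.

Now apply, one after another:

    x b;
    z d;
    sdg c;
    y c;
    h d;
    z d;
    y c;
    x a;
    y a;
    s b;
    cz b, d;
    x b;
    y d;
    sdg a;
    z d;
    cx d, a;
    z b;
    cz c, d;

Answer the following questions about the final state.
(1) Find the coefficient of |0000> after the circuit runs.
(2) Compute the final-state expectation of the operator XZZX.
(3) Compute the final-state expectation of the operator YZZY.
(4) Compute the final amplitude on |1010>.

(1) |0000> carries amplitude -sqrt(2)*I/2 in the final state.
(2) The observable XZZX averages to 1.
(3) The expectation value of YZZY is -1.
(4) The final state's coefficient on |1010> equals 0.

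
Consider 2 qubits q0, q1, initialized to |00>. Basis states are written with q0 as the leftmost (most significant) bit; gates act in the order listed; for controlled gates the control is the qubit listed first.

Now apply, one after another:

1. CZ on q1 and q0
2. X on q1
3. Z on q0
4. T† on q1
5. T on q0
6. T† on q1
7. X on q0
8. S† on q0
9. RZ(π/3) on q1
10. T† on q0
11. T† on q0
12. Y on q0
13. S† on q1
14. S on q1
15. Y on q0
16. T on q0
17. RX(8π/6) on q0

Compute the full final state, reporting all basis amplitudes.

The final amplitudes are 0 on |00>, sqrt(3)*exp(5*I*pi/12)/2 on |01>, 0 on |10>, -exp(11*I*pi/12)/2 on |11>.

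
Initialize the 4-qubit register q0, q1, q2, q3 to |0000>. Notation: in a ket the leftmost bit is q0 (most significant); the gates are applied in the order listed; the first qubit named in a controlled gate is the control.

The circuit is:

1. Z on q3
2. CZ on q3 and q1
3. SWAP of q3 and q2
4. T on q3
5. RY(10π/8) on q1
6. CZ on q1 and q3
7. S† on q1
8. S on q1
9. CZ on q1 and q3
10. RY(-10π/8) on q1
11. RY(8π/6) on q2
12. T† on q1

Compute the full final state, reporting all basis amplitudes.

After the circuit, the state carries amplitude -1/2 on |0000>, sqrt(3)/2 on |0010>, and 0 on every other basis state. Key observation: gates 5-10 undo each other exactly, leaving only the rest of the circuit to track.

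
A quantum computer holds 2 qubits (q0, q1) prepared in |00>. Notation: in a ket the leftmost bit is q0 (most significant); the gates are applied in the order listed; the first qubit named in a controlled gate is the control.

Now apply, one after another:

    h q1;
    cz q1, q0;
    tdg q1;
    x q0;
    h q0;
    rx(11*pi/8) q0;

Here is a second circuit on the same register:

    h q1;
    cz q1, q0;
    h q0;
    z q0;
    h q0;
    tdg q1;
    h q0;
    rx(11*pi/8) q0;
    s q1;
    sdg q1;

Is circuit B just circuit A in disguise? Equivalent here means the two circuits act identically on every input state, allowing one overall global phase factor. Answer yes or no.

Yes — the two circuits implement the same unitary up to a global phase.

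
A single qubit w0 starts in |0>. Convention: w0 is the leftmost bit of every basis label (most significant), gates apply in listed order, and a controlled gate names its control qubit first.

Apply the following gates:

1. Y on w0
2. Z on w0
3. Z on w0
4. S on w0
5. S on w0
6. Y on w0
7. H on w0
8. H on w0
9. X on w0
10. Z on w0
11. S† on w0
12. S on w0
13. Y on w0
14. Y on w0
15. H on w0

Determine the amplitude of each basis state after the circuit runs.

After the circuit, the state carries amplitude sqrt(2)/2 on |0>, -sqrt(2)/2 on |1>.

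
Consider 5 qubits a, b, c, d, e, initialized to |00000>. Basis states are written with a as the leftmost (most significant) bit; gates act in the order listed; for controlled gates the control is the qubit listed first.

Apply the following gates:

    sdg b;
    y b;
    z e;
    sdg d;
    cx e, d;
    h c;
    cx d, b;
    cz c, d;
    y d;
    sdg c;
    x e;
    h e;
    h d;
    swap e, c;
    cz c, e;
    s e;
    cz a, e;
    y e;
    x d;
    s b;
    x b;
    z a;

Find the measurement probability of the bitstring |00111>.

Outcome |00111> occurs with probability 1/8.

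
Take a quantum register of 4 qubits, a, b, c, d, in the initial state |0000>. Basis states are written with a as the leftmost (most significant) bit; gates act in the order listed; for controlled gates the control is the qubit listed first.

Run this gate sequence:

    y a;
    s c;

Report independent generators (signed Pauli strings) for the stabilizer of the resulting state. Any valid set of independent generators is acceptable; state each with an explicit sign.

The final state is stabilized by the group generated by -ZIII, +IZII, +IIZI, +IIIZ; other independent generating sets are equally valid.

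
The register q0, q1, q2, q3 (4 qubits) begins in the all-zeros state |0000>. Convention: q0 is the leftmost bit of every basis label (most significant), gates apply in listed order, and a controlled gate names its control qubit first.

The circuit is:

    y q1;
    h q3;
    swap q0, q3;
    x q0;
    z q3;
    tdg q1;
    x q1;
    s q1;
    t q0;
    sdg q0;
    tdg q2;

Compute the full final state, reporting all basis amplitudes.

The final amplitudes are sqrt(2)*exp(I*pi/4)/2 on |0000>, sqrt(2)/2 on |1000>, and 0 on every other basis state.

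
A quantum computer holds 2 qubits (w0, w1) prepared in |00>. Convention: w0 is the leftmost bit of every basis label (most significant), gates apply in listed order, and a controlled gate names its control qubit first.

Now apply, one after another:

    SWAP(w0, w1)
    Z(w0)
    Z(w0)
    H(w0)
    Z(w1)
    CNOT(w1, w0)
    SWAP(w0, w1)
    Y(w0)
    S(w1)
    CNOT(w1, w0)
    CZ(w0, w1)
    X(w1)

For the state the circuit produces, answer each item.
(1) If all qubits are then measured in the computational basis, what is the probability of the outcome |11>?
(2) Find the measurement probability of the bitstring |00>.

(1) The probability of measuring |11> is 1/2.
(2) The probability of measuring |00> is 1/2.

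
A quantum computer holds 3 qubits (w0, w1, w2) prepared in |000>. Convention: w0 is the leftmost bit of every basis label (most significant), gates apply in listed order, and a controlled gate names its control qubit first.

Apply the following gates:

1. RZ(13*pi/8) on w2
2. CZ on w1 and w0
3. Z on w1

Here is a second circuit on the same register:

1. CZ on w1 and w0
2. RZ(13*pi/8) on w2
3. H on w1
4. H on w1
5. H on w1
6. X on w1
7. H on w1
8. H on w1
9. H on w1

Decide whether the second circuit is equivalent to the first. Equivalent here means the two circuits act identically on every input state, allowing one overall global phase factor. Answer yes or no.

Yes — the two circuits implement the same unitary up to a global phase.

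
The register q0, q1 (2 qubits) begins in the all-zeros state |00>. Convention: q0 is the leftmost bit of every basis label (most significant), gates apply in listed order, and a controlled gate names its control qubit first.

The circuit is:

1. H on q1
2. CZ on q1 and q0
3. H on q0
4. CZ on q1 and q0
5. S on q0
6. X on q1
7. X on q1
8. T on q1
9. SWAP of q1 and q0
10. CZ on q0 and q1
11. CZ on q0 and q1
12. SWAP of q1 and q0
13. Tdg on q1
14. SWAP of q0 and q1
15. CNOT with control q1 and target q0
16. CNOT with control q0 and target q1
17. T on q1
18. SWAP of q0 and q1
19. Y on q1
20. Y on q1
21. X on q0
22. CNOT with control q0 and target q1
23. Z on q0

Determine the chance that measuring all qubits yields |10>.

A full measurement returns |10> with probability 1/4. Key observation: steps 8-13 multiply out to the identity, so the circuit reduces to the remaining gates.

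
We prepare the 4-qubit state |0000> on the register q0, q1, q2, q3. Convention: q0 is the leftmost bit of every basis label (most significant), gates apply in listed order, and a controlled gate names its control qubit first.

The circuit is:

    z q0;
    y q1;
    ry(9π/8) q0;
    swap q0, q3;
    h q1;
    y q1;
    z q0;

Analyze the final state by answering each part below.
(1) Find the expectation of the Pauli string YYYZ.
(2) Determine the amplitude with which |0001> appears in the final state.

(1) The observable YYYZ averages to 0.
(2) The amplitude on |0001> is -sqrt(2)*cos(pi/16)/2.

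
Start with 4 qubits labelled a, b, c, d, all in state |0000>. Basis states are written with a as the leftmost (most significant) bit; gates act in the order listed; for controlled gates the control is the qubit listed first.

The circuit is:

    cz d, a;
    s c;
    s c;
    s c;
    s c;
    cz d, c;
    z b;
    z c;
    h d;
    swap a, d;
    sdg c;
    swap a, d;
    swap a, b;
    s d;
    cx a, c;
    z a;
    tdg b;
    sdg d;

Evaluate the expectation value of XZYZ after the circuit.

The observable XZYZ averages to 0. Key observation: steps 2-5 multiply out to the identity, so the circuit reduces to the remaining gates.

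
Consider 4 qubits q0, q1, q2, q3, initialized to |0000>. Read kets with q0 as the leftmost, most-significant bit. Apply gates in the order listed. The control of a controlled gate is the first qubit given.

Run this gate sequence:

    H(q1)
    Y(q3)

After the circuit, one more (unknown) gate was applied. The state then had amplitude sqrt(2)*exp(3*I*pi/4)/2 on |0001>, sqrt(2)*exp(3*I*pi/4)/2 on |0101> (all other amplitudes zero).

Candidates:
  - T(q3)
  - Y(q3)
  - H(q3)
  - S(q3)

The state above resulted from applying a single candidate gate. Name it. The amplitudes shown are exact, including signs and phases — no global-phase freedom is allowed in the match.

The applied gate was T(q3).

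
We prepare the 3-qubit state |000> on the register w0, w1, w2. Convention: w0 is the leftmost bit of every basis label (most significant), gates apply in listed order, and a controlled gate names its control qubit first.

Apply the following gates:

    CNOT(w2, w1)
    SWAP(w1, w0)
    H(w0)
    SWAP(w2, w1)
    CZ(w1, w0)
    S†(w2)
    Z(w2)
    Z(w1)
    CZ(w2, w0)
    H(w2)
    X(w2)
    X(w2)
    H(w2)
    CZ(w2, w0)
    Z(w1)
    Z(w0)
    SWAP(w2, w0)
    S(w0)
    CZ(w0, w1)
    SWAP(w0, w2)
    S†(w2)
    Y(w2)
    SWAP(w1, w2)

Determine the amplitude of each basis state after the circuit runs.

The final amplitudes are sqrt(2)*I/2 on |010>, -sqrt(2)*I/2 on |110>, and 0 on every other basis state. Key observation: steps 8-15 multiply out to the identity, so the circuit reduces to the remaining gates.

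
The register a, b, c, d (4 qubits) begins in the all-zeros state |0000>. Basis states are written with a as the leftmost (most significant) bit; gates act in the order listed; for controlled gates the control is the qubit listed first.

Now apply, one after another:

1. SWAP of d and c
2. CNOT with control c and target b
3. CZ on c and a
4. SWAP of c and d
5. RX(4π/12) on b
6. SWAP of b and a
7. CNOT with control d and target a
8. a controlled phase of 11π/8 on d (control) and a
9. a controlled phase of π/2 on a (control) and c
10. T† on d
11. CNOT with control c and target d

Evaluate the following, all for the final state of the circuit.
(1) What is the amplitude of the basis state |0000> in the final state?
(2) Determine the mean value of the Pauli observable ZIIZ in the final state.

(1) The final state's coefficient on |0000> equals sqrt(3)/2.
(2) In the final state, ZIIZ has expectation 1/2.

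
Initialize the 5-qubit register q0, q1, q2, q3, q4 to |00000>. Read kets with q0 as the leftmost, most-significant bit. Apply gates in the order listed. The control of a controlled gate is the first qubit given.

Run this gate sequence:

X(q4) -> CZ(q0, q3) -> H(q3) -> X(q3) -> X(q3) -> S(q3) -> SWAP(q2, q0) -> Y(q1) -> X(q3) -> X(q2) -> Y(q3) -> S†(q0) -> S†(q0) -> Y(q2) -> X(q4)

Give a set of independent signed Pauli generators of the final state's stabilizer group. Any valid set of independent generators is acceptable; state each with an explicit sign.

One valid set of independent stabilizer generators is -IIIYI, +ZIIII, -IZIII, +IIZII, +IIIIZ (any independent generating set of the same group is equally correct). Key observation: the block from step 4 through step 5 cancels to the identity and can be dropped.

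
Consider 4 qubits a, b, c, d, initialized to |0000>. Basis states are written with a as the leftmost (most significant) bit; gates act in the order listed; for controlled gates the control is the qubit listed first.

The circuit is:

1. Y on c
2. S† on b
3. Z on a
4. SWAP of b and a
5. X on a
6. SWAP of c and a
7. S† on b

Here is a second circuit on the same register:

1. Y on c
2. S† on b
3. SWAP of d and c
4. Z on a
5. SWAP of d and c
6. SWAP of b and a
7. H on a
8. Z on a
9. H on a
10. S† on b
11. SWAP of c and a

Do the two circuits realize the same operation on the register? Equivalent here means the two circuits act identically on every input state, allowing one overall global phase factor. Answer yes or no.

Yes: on every input state the two circuits agree up to one overall phase factor.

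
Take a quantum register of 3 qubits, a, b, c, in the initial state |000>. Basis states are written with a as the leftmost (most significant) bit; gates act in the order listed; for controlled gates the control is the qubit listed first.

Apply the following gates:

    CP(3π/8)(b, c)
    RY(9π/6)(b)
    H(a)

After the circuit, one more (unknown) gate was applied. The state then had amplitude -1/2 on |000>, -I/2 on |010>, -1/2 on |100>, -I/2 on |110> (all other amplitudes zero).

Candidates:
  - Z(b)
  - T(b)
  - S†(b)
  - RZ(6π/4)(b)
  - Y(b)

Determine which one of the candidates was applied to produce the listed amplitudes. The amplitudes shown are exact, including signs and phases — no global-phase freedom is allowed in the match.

The applied gate was S†(b).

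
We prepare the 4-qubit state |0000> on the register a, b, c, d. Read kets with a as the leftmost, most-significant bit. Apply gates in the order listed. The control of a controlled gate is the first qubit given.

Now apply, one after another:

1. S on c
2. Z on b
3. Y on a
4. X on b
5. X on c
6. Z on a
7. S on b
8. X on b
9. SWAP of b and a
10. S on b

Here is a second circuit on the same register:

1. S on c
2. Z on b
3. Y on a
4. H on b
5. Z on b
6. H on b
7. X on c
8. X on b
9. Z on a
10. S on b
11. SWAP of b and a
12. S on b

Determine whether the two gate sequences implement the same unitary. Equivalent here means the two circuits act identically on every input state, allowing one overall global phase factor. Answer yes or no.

No: there is an input state on which the two circuits produce genuinely different outputs (not merely differing by a phase).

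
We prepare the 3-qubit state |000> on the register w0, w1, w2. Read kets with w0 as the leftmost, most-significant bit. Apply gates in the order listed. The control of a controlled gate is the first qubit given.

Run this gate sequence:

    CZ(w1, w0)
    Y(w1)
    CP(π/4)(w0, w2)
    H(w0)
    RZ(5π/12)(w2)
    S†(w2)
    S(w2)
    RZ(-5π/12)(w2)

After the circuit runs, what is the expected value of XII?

In the final state, XII has expectation 1.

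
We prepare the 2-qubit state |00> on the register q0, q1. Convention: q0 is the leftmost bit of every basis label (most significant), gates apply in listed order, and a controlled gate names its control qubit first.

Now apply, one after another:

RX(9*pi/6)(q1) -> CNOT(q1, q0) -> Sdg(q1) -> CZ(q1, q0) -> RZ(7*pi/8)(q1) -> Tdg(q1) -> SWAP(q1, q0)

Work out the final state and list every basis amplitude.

The resulting statevector has amplitude sqrt(2)*exp(9*I*pi/16)/2 on |00>, 0 on |01>, 0 on |10>, sqrt(2)*exp(3*I*pi/16)/2 on |11>.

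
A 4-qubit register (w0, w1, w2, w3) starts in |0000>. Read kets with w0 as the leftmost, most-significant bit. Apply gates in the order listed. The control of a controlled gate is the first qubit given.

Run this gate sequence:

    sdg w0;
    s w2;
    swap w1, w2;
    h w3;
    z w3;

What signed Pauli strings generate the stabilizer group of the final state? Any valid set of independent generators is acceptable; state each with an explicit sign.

The final state is stabilized by the group generated by -IIIX, +ZIII, +IZII, +IIZI; other independent generating sets are equally valid.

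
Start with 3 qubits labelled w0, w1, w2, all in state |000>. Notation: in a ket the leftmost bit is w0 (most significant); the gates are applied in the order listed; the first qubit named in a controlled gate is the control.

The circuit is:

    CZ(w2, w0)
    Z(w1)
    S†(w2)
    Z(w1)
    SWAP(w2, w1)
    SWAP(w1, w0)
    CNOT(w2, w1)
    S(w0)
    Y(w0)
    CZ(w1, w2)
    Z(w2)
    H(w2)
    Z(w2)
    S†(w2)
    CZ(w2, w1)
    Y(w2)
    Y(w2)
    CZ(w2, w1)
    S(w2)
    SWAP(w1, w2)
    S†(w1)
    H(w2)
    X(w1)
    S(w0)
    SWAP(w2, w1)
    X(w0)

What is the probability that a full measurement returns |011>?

Outcome |011> occurs with probability 1/4. Key observation: gates 14-19 undo each other exactly, leaving only the rest of the circuit to track.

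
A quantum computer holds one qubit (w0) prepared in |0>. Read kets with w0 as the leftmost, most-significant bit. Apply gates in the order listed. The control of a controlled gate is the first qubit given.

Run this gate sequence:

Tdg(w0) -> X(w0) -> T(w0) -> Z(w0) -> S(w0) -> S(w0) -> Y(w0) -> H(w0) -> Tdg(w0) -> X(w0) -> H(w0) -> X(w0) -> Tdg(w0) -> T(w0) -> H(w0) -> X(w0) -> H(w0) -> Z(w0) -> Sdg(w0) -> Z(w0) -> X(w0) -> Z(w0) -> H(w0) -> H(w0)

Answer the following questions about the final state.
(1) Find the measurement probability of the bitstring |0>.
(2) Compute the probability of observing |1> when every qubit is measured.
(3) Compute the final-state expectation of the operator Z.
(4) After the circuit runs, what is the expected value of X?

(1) The probability of measuring |0> is sqrt(2)/4 + 1/2. Key observation: the block from step 15 through step 18 cancels to the identity and can be dropped.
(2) A full measurement returns |1> with probability 1/2 - sqrt(2)/4.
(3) In the final state, Z has expectation sqrt(2)/2.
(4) In the final state, X has expectation sqrt(2)/2.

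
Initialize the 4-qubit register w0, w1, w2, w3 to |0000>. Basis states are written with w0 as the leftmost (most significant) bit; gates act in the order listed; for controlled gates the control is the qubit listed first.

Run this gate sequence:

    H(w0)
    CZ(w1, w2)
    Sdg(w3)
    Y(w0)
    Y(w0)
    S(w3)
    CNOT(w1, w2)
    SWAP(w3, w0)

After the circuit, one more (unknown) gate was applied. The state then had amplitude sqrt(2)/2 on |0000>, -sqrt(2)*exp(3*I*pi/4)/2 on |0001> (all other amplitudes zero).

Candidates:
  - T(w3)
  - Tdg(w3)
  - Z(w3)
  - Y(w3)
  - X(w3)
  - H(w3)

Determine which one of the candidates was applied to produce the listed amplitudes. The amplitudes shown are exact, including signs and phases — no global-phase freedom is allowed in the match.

The unique candidate consistent with the amplitudes is Tdg(w3). Key observation: steps 3-6 multiply out to the identity, so the circuit reduces to the remaining gates.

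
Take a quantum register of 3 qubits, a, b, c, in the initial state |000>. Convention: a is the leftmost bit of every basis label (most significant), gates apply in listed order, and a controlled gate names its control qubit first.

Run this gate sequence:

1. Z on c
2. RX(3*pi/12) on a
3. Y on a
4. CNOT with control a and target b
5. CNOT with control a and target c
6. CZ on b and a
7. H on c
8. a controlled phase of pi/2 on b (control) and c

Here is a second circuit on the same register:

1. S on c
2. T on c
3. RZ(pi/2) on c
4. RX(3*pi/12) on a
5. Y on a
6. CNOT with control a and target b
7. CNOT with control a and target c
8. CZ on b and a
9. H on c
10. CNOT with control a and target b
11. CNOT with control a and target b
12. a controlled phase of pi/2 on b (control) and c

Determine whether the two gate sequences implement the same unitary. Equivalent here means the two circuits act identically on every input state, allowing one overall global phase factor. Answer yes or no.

No — the two circuits implement different unitaries, even allowing a global phase.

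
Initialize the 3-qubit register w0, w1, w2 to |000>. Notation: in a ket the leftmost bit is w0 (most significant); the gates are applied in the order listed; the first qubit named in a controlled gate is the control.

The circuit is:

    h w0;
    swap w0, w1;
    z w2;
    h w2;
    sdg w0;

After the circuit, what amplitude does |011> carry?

|011> carries amplitude 1/2 in the final state.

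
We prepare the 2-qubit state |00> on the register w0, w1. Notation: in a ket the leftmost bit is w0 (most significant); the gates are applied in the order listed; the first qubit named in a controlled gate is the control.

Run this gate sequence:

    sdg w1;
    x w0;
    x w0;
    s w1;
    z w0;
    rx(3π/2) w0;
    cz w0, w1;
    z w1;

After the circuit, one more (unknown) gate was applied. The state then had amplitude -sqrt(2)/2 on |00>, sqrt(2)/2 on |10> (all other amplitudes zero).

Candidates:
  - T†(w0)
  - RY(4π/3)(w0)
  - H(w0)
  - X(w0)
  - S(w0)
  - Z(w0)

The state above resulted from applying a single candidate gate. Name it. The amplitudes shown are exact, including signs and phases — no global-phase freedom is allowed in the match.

It was S(w0) that produced the state shown. Key observation: gates 1-4 undo each other exactly, leaving only the rest of the circuit to track.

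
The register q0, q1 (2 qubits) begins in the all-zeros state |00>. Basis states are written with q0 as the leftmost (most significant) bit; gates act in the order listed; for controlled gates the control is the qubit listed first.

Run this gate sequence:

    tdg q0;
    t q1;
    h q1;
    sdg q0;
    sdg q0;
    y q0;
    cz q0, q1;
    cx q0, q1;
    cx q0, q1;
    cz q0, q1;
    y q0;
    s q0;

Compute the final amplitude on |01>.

The amplitude on |01> is sqrt(2)/2.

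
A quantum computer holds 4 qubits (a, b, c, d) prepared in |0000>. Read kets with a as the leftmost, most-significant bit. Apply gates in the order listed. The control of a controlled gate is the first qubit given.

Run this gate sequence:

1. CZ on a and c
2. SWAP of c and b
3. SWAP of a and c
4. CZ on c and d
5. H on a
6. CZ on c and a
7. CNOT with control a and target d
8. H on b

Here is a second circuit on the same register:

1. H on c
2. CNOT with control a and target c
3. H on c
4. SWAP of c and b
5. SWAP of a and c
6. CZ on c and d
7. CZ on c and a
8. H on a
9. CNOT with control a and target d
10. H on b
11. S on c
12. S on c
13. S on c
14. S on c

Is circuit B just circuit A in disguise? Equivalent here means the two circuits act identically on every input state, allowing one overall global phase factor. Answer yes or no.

No: there is an input state on which the two circuits produce genuinely different outputs (not merely differing by a phase).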